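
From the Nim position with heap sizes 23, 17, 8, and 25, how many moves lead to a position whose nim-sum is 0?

3

Nim-sum: 23 XOR 17 XOR 8 XOR 25 = 23.
The overall nim-sum is X = 23. A heap of size p has a winning move iff p XOR X < p (reduce it to p XOR X).
  23: 23 XOR 23 = 0 < 23 — winning move (to 0).
  17: 17 XOR 23 = 6 < 17 — winning move (to 6).
  8: 8 XOR 23 = 31 ≥ 8 — no move.
  25: 25 XOR 23 = 14 < 25 — winning move (to 14).
That gives 3 winning moves.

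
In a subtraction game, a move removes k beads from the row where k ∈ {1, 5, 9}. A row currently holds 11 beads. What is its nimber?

Compute g(0), g(1), … for moves {1, 5, 9}:
k:     0  1  2  3  4  5  6  7  8  9 10 11
g(k):  0  1  0  1  0  1  0  1  0  1  0  1
So g(11) = 1.

1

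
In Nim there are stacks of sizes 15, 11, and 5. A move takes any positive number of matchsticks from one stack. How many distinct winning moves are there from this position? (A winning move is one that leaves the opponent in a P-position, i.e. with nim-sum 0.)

Bitwise XOR of the heap sizes:
  1111  (15)
  1011  (11)
  0101  (5)
  ----
  0001  (1)
The overall nim-sum is X = 1. A stack of size p has a winning move iff p XOR X < p (reduce it to p XOR X).
  15: 15 XOR 1 = 14 < 15 — winning move (to 14).
  11: 11 XOR 1 = 10 < 11 — winning move (to 10).
  5: 5 XOR 1 = 4 < 5 — winning move (to 4).
That gives 3 winning moves.

3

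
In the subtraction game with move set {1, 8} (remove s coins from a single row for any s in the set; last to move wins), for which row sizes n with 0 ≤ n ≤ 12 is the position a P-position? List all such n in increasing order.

0, 2, 4, 6, 9, 11

Build the Grundy sequence with g(k) = mex{g(k−s) : s ∈ {1, 8}, s ≤ k}:
g(0) = mex{} = 0
g(1) = mex{0} = 1
g(2) = mex{1} = 0
g(3) = mex{0} = 1
g(4) = mex{1} = 0
g(5) = mex{0} = 1
g(6) = mex{1} = 0
g(7) = mex{0} = 1
g(8) = mex{0,1} = 2
g(9) = mex{1,2} = 0
g(10) = mex{0} = 1
g(11) = mex{1} = 0
g(12) = mex{0} = 1
The P-positions (g = 0) in 0..12 are 0, 2, 4, 6, 9, 11.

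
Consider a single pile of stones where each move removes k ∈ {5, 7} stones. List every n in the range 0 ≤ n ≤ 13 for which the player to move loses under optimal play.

0, 1, 2, 3, 4, 12, 13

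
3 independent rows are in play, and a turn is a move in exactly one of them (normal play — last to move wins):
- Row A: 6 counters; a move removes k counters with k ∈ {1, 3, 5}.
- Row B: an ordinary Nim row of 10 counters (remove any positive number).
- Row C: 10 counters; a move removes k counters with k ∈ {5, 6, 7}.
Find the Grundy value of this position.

8

Grundy values for row A (subtraction set {1, 3, 5}):
k:     0  1  2  3  4  5  6
g(k):  0  1  0  1  0  1  0
So g(6) = 0.
Row B is a plain Nim row of size 10, so its Grundy value is 10.
For row C, compute g(0), g(1), … with moves {5, 6, 7}:
g(0) = mex{} = 0
g(1) = mex{} = 0
g(2) = mex{} = 0
g(3) = mex{} = 0
g(4) = mex{} = 0
g(5) = mex{0} = 1
g(6) = mex{0} = 1
g(7) = mex{0} = 1
g(8) = mex{0} = 1
g(9) = mex{0} = 1
g(10) = mex{0,1} = 2
So g(10) = 2.
By the Sprague-Grundy theorem, the Grundy value of a sum of independent games is the XOR of the component values.
Combined value = 0 ⊕ 10 ⊕ 2 = 8.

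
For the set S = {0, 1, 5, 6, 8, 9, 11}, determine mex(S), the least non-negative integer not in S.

2

The values 0, 1 are all present; 2 is the first non-negative integer missing from the set.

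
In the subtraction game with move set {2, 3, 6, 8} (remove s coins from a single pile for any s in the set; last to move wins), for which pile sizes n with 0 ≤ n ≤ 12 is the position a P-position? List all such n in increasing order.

0, 1, 5, 10

Build the Grundy sequence with g(k) = mex{g(k−s) : s ∈ {2, 3, 6, 8}, s ≤ k}:
k:     0  1  2  3  4  5  6  7  8  9 10 11 12
g(k):  0  0  1  1  2  0  3  1  2  2  0  3  1
The P-positions (g = 0) in 0..12 are 0, 1, 5, 10.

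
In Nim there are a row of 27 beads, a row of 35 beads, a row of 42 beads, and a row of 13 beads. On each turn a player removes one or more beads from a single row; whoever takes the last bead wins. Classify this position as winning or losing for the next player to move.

Write each in binary and XOR column by column:
  011011  (27)
  100011  (35)
  101010  (42)
  001101  (13)
  ------
  011111  (31)
The nim-sum is 31 ≠ 0, so this is an N-position: the player to move can win.

Winning position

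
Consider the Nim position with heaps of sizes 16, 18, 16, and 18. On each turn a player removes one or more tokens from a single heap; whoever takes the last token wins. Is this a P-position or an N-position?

P-position

Nim-sum: 16 ^ 18 ^ 16 ^ 18 = 0.
The nim-sum is 0, so this is a P-position: the player to move is in a losing position under optimal play.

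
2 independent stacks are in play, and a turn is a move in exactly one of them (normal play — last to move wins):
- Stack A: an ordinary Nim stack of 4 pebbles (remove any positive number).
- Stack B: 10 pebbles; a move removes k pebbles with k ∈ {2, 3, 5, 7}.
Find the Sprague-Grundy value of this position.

4

Stack A is a plain Nim stack of size 4, so its Grundy value is 4.
For stack B, compute g(0), g(1), … with moves {2, 3, 5, 7}:
g(0) = mex{} = 0
g(1) = mex{} = 0
g(2) = mex{0} = 1
g(3) = mex{0} = 1
g(4) = mex{0,1} = 2
g(5) = mex{0,1} = 2
g(6) = mex{0,1,2} = 3
g(7) = mex{0,1,2} = 3
g(8) = mex{0,1,2,3} = 4
g(9) = mex{1,2,3} = 0
g(10) = mex{1,2,3,4} = 0
So g(10) = 0.
By the Sprague-Grundy theorem, the Grundy value of a sum of independent games is the XOR of the component values.
Combined value = 4 XOR 0 = 4.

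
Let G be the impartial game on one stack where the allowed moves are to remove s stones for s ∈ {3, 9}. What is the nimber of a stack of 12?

Compute g(0), g(1), … for moves {3, 9}:
g(0) = mex{} = 0
g(1) = mex{} = 0
g(2) = mex{} = 0
g(3) = mex{0} = 1
g(4) = mex{0} = 1
g(5) = mex{0} = 1
g(6) = mex{1} = 0
g(7) = mex{1} = 0
g(8) = mex{1} = 0
g(9) = mex{0} = 1
g(10) = mex{0} = 1
g(11) = mex{0} = 1
g(12) = mex{1} = 0
So g(12) = 0.

0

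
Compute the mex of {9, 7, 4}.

0

0 is not in the set, so the mex is 0.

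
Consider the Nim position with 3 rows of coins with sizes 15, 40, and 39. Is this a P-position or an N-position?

Nim-sum: 15 ^ 40 ^ 39 = 0.
The nim-sum is 0, so this is a P-position: the player to move is in a losing position under optimal play.

P-position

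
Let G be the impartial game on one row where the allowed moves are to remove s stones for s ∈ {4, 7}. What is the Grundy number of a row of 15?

1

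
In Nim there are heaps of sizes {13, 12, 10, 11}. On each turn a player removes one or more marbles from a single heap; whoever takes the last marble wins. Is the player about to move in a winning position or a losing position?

Losing position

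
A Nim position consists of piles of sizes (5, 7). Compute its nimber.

2

Nim-sum: 5 ⊕ 7 = 2.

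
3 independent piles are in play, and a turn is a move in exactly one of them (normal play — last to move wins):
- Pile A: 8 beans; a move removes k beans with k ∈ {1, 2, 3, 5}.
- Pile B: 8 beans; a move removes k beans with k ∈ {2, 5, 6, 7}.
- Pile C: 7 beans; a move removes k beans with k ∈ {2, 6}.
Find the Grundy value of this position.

3

Grundy values for pile A (subtraction set {1, 2, 3, 5}):
k:     0  1  2  3  4  5  6  7  8
g(k):  0  1  2  3  0  1  2  3  0
So g(8) = 0.
For pile B, compute g(0), g(1), … with moves {2, 5, 6, 7}:
g(0) = mex{} = 0
g(1) = mex{} = 0
g(2) = mex{0} = 1
g(3) = mex{0} = 1
g(4) = mex{1} = 0
g(5) = mex{0,1} = 2
g(6) = mex{0} = 1
g(7) = mex{0,1,2} = 3
g(8) = mex{0,1} = 2
So g(8) = 2.
For pile C, compute g(0), g(1), … with moves {2, 6}:
g(0) = mex{} = 0
g(1) = mex{} = 0
g(2) = mex{0} = 1
g(3) = mex{0} = 1
g(4) = mex{1} = 0
g(5) = mex{1} = 0
g(6) = mex{0} = 1
g(7) = mex{0} = 1
So g(7) = 1.
The value of a disjunctive sum is the nim-sum of the parts.
Combined value = 0 XOR 2 XOR 1 = 3.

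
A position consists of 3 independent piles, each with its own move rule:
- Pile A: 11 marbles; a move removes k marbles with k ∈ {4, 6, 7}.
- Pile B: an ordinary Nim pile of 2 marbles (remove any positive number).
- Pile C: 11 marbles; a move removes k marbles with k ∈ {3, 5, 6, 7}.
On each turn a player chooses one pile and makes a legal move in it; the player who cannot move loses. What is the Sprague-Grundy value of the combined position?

Build the Grundy sequence for pile A with g(k) = mex{g(k−s) : s ∈ {4, 6, 7}, s ≤ k}:
k:     0  1  2  3  4  5  6  7  8  9 10 11
g(k):  0  0  0  0  1  1  1  1  2  2  2  0
So g(11) = 0.
Pile B is a plain Nim pile of size 2, so its Grundy value is 2.
Grundy values for pile C (subtraction set {3, 5, 6, 7}):
k:     0  1  2  3  4  5  6  7  8  9 10 11
g(k):  0  0  0  1  1  1  2  2  2  3  0  0
So g(11) = 0.
The value of a disjunctive sum is the nim-sum of the parts.
Combined value = 0 ⊕ 2 ⊕ 0 = 2.

2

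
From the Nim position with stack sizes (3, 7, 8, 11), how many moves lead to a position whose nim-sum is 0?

1

In binary:
  0011  (3)
  0111  (7)
  1000  (8)
  1011  (11)
  ----
  0111  (7)
The overall nim-sum is X = 7. A stack of size p has a winning move iff p XOR X < p (reduce it to p XOR X).
  3: 3 XOR 7 = 4 ≥ 3 — no move.
  7: 7 XOR 7 = 0 < 7 — winning move (to 0).
  8: 8 XOR 7 = 15 ≥ 8 — no move.
  11: 11 XOR 7 = 12 ≥ 11 — no move.
That gives 1 winning move.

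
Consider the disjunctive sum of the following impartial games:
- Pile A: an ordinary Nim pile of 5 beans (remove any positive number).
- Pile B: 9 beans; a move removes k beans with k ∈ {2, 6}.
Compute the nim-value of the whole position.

Pile A is a plain Nim pile of size 5, so its Grundy value is 5.
For pile B, compute g(0), g(1), … with moves {2, 6}:
k:     0  1  2  3  4  5  6  7  8  9
g(k):  0  0  1  1  0  0  1  1  0  0
So g(9) = 0.
By the Sprague-Grundy theorem, the Grundy value of a sum of independent games is the XOR of the component values.
Combined value = 5 ⊕ 0 = 5.

5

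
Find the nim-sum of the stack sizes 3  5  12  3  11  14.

Nim-sum: 3 XOR 5 XOR 12 XOR 3 XOR 11 XOR 14 = 12.

12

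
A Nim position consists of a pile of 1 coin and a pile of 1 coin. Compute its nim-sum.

0

Compute the nim-sum pairwise:
1 XOR 1 = 0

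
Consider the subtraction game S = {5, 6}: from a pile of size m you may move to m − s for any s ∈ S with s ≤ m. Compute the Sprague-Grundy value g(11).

0

Build the Grundy sequence with g(k) = mex{g(k−s) : s ∈ {5, 6}, s ≤ k}:
g(0) = mex{} = 0
g(1) = mex{} = 0
g(2) = mex{} = 0
g(3) = mex{} = 0
g(4) = mex{} = 0
g(5) = mex{0} = 1
g(6) = mex{0} = 1
g(7) = mex{0} = 1
g(8) = mex{0} = 1
g(9) = mex{0} = 1
g(10) = mex{0,1} = 2
g(11) = mex{1} = 0
So g(11) = 0.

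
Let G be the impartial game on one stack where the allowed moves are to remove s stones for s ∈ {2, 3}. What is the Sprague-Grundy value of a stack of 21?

Grundy values for subtraction set {2, 3}:
k:     0  1  2  3  4  5  6  7  8  9 10 11 12 13 14 15 16 17 18 19 20 21
g(k):  0  0  1  1  2  0  0  1  1  2  0  0  1  1  2  0  0  1  1  2  0  0
So g(21) = 0.

0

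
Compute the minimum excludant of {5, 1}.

0 is not in the set, so the mex is 0.

0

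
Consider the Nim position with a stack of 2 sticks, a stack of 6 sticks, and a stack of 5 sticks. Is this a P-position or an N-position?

N-position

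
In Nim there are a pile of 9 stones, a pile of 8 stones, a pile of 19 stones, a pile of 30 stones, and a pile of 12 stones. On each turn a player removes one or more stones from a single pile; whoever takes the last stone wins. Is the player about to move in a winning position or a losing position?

Losing position

In binary:
  01001  (9)
  01000  (8)
  10011  (19)
  11110  (30)
  01100  (12)
  -----
  00000  (0)
The nim-sum is 0, so this is a P-position: the player to move is in a losing position under optimal play.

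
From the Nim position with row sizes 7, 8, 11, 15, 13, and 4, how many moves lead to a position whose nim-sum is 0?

Write each in binary and XOR column by column:
  0111  (7)
  1000  (8)
  1011  (11)
  1111  (15)
  1101  (13)
  0100  (4)
  ----
  0010  (2)
The overall nim-sum is X = 2. A row of size p has a winning move iff p XOR X < p (reduce it to p XOR X).
  7: 7 XOR 2 = 5 < 7 — winning move (to 5).
  8: 8 XOR 2 = 10 ≥ 8 — no move.
  11: 11 XOR 2 = 9 < 11 — winning move (to 9).
  15: 15 XOR 2 = 13 < 15 — winning move (to 13).
  13: 13 XOR 2 = 15 ≥ 13 — no move.
  4: 4 XOR 2 = 6 ≥ 4 — no move.
That gives 3 winning moves.

3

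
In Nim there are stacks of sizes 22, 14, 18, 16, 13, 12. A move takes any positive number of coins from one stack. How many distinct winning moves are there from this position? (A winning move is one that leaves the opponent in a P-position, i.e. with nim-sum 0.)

Bitwise XOR of the heap sizes:
  10110  (22)
  01110  (14)
  10010  (18)
  10000  (16)
  01101  (13)
  01100  (12)
  -----
  11011  (27)
The overall nim-sum is X = 27. A stack of size p has a winning move iff p XOR X < p (reduce it to p XOR X).
  22: 22 XOR 27 = 13 < 22 — winning move (to 13).
  14: 14 XOR 27 = 21 ≥ 14 — no move.
  18: 18 XOR 27 = 9 < 18 — winning move (to 9).
  16: 16 XOR 27 = 11 < 16 — winning move (to 11).
  13: 13 XOR 27 = 22 ≥ 13 — no move.
  12: 12 XOR 27 = 23 ≥ 12 — no move.
That gives 3 winning moves.

3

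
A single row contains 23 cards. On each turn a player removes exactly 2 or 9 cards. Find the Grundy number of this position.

0

Grundy values for subtraction set {2, 9}:
k:     0  1  2  3  4  5  6  7  8  9 10 11 12 13 14 15 16 17 18 19 20 21 22 23
g(k):  0  0  1  1  0  0  1  1  0  2  1  0  0  1  1  0  0  1  1  0  2  1  0  0
So g(23) = 0.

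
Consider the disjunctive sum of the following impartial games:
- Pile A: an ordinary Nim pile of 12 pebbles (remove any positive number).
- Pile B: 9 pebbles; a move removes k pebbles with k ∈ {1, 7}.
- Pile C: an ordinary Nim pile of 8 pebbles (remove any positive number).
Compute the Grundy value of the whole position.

5

Pile A is a plain Nim pile of size 12, so its Grundy value is 12.
For pile B, compute g(0), g(1), … with moves {1, 7}:
g(0) = mex{} = 0
g(1) = mex{0} = 1
g(2) = mex{1} = 0
g(3) = mex{0} = 1
g(4) = mex{1} = 0
g(5) = mex{0} = 1
g(6) = mex{1} = 0
g(7) = mex{0} = 1
g(8) = mex{1} = 0
g(9) = mex{0} = 1
So g(9) = 1.
Pile C is a plain Nim pile of size 8, so its Grundy value is 8.
The value of a disjunctive sum is the nim-sum of the parts.
Combined value = 12 ⊕ 1 ⊕ 8 = 5.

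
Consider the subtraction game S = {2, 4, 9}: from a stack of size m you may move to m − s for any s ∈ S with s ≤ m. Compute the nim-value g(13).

Grundy values for subtraction set {2, 4, 9}:
g(0) = mex{} = 0
g(1) = mex{} = 0
g(2) = mex{0} = 1
g(3) = mex{0} = 1
g(4) = mex{0,1} = 2
g(5) = mex{0,1} = 2
g(6) = mex{1,2} = 0
g(7) = mex{1,2} = 0
g(8) = mex{0,2} = 1
g(9) = mex{0,2} = 1
g(10) = mex{0,1} = 2
g(11) = mex{0,1} = 2
g(12) = mex{1,2} = 0
g(13) = mex{1,2} = 0
So g(13) = 0.

0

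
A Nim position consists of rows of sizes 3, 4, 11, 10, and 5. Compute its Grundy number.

3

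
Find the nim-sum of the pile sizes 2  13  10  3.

6

Nim-sum: 2 XOR 13 XOR 10 XOR 3 = 6.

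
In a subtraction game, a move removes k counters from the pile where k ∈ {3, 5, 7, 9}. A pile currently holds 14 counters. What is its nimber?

Grundy values for subtraction set {3, 5, 7, 9}:
k:     0  1  2  3  4  5  6  7  8  9 10 11 12 13 14
g(k):  0  0  0  1  1  1  2  2  2  3  3  3  0  0  0
So g(14) = 0.

0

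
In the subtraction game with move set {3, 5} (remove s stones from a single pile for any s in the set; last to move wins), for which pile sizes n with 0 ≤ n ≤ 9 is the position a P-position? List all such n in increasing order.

0, 1, 2, 8, 9

Grundy values for subtraction set {3, 5}:
g(0) = mex{} = 0
g(1) = mex{} = 0
g(2) = mex{} = 0
g(3) = mex{0} = 1
g(4) = mex{0} = 1
g(5) = mex{0} = 1
g(6) = mex{0,1} = 2
g(7) = mex{0,1} = 2
g(8) = mex{1} = 0
g(9) = mex{1,2} = 0
The P-positions (g = 0) in 0..9 are 0, 1, 2, 8, 9.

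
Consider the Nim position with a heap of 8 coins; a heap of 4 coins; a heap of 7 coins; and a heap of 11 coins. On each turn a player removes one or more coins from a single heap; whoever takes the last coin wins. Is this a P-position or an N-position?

Compute the nim-sum pairwise:
8 ^ 4 = 12
12 ^ 7 = 11
11 ^ 11 = 0
The nim-sum is 0, so this is a P-position: the player to move is in a losing position under optimal play.

P-position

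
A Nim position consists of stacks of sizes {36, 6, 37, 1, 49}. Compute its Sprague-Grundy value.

55

Nim-sum: 36 ^ 6 ^ 37 ^ 1 ^ 49 = 55.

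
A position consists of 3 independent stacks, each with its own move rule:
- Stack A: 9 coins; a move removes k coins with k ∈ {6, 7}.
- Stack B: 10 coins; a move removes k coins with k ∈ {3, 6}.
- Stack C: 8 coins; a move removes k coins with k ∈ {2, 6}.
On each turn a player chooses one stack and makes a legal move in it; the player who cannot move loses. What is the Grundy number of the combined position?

1

For stack A, compute g(0), g(1), … with moves {6, 7}:
k:     0  1  2  3  4  5  6  7  8  9
g(k):  0  0  0  0  0  0  1  1  1  1
So g(9) = 1.
Grundy values for stack B (subtraction set {3, 6}):
g(0) = mex{} = 0
g(1) = mex{} = 0
g(2) = mex{} = 0
g(3) = mex{0} = 1
g(4) = mex{0} = 1
g(5) = mex{0} = 1
g(6) = mex{0,1} = 2
g(7) = mex{0,1} = 2
g(8) = mex{0,1} = 2
g(9) = mex{1,2} = 0
g(10) = mex{1,2} = 0
So g(10) = 0.
Grundy values for stack C (subtraction set {2, 6}):
g(0) = mex{} = 0
g(1) = mex{} = 0
g(2) = mex{0} = 1
g(3) = mex{0} = 1
g(4) = mex{1} = 0
g(5) = mex{1} = 0
g(6) = mex{0} = 1
g(7) = mex{0} = 1
g(8) = mex{1} = 0
So g(8) = 0.
The value of a disjunctive sum is the nim-sum of the parts.
Combined value = 1 ⊕ 0 ⊕ 0 = 1.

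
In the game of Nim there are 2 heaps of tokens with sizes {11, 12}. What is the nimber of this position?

7

Nim-sum: 11 ^ 12 = 7.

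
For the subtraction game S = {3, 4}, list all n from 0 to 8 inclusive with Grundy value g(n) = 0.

0, 1, 2, 7, 8

Build the Grundy sequence with g(k) = mex{g(k−s) : s ∈ {3, 4}, s ≤ k}:
k:     0  1  2  3  4  5  6  7  8
g(k):  0  0  0  1  1  1  2  0  0
The P-positions (g = 0) in 0..8 are 0, 1, 2, 7, 8.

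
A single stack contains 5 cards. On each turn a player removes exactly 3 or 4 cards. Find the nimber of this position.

1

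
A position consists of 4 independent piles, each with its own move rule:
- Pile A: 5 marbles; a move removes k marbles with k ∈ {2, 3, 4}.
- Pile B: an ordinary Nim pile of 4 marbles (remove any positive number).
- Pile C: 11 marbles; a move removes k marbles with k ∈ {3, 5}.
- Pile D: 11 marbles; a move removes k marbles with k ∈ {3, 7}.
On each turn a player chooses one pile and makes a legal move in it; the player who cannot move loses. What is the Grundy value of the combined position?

7

Grundy values for pile A (subtraction set {2, 3, 4}):
g(0) = mex{} = 0
g(1) = mex{} = 0
g(2) = mex{0} = 1
g(3) = mex{0} = 1
g(4) = mex{0,1} = 2
g(5) = mex{0,1} = 2
So g(5) = 2.
Pile B is a plain Nim pile of size 4, so its Grundy value is 4.
Build the Grundy sequence for pile C with g(k) = mex{g(k−s) : s ∈ {3, 5}, s ≤ k}:
g(0) = mex{} = 0
g(1) = mex{} = 0
g(2) = mex{} = 0
g(3) = mex{0} = 1
g(4) = mex{0} = 1
g(5) = mex{0} = 1
g(6) = mex{0,1} = 2
g(7) = mex{0,1} = 2
g(8) = mex{1} = 0
g(9) = mex{1,2} = 0
g(10) = mex{1,2} = 0
g(11) = mex{0,2} = 1
So g(11) = 1.
For pile D, compute g(0), g(1), … with moves {3, 7}:
g(0) = mex{} = 0
g(1) = mex{} = 0
g(2) = mex{} = 0
g(3) = mex{0} = 1
g(4) = mex{0} = 1
g(5) = mex{0} = 1
g(6) = mex{1} = 0
g(7) = mex{0,1} = 2
g(8) = mex{0,1} = 2
g(9) = mex{0} = 1
g(10) = mex{1,2} = 0
g(11) = mex{1,2} = 0
So g(11) = 0.
By the Sprague-Grundy theorem, the Grundy value of a sum of independent games is the XOR of the component values.
Combined value = 2 ⊕ 4 ⊕ 1 ⊕ 0 = 7.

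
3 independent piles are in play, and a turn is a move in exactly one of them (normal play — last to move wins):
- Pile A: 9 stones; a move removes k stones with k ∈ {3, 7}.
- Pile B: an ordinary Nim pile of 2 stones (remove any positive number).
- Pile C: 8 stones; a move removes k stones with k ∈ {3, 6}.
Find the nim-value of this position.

Grundy values for pile A (subtraction set {3, 7}):
k:     0  1  2  3  4  5  6  7  8  9
g(k):  0  0  0  1  1  1  0  2  2  1
So g(9) = 1.
Pile B is a plain Nim pile of size 2, so its Grundy value is 2.
For pile C, compute g(0), g(1), … with moves {3, 6}:
k:     0  1  2  3  4  5  6  7  8
g(k):  0  0  0  1  1  1  2  2  2
So g(8) = 2.
By the Sprague-Grundy theorem, the Grundy value of a sum of independent games is the XOR of the component values.
Combined value = 1 ⊕ 2 ⊕ 2 = 1.

1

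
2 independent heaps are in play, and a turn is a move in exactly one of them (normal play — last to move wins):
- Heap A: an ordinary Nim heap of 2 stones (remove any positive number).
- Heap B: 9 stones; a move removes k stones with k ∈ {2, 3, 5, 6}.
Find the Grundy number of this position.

2

Heap A is a plain Nim heap of size 2, so its Grundy value is 2.
Grundy values for heap B (subtraction set {2, 3, 5, 6}):
g(0) = mex{} = 0
g(1) = mex{} = 0
g(2) = mex{0} = 1
g(3) = mex{0} = 1
g(4) = mex{0,1} = 2
g(5) = mex{0,1} = 2
g(6) = mex{0,1,2} = 3
g(7) = mex{0,1,2} = 3
g(8) = mex{1,2,3} = 0
g(9) = mex{1,2,3} = 0
So g(9) = 0.
By the Sprague-Grundy theorem, the Grundy value of a sum of independent games is the XOR of the component values.
Combined value = 2 XOR 0 = 2.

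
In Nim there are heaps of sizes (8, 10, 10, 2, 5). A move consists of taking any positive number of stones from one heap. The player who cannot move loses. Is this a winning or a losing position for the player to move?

Nim-sum: 8 ⊕ 10 ⊕ 10 ⊕ 2 ⊕ 5 = 15.
The nim-sum is 15 ≠ 0, so this is an N-position: the player to move can win.

Winning position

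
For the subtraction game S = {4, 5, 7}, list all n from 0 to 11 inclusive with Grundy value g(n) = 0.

0, 1, 2, 3, 11

Grundy values for subtraction set {4, 5, 7}:
g(0) = mex{} = 0
g(1) = mex{} = 0
g(2) = mex{} = 0
g(3) = mex{} = 0
g(4) = mex{0} = 1
g(5) = mex{0} = 1
g(6) = mex{0} = 1
g(7) = mex{0} = 1
g(8) = mex{0,1} = 2
g(9) = mex{0,1} = 2
g(10) = mex{0,1} = 2
g(11) = mex{1} = 0
The P-positions (g = 0) in 0..11 are 0, 1, 2, 3, 11.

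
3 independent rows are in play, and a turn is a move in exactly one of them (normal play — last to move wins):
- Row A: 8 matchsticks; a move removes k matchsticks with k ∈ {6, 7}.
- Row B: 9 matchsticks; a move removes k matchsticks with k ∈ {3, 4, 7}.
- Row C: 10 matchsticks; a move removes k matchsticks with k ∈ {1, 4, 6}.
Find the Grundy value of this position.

2

For row A, compute g(0), g(1), … with moves {6, 7}:
k:     0  1  2  3  4  5  6  7  8
g(k):  0  0  0  0  0  0  1  1  1
So g(8) = 1.
Grundy values for row B (subtraction set {3, 4, 7}):
k:     0  1  2  3  4  5  6  7  8  9
g(k):  0  0  0  1  1  1  2  2  2  3
So g(9) = 3.
Grundy values for row C (subtraction set {1, 4, 6}):
g(0) = mex{} = 0
g(1) = mex{0} = 1
g(2) = mex{1} = 0
g(3) = mex{0} = 1
g(4) = mex{0,1} = 2
g(5) = mex{1,2} = 0
g(6) = mex{0} = 1
g(7) = mex{1} = 0
g(8) = mex{0,2} = 1
g(9) = mex{0,1} = 2
g(10) = mex{1,2} = 0
So g(10) = 0.
The value of a disjunctive sum is the nim-sum of the parts.
Combined value = 1 XOR 3 XOR 0 = 2.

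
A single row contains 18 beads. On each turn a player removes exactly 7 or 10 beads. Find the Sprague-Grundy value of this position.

0

Compute g(0), g(1), … for moves {7, 10}:
k:     0  1  2  3  4  5  6  7  8  9 10 11 12 13 14 15 16 17 18
g(k):  0  0  0  0  0  0  0  1  1  1  1  1  1  1  2  2  2  0  0
So g(18) = 0.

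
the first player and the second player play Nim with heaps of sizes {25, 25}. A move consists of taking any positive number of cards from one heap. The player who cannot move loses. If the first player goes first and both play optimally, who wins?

Bitwise XOR of the heap sizes:
  11001  (25)
  11001  (25)
  -----
  00000  (0)
The nim-sum is 0, so this is a P-position: the player to move is in a losing position under optimal play; the first player is about to move from it and so loses — the second player wins.

the second player wins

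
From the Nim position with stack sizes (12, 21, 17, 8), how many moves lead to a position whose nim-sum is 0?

0

In binary:
  01100  (12)
  10101  (21)
  10001  (17)
  01000  (8)
  -----
  00000  (0)
The nim-sum is already 0, so every move leaves a nonzero nim-sum — there are no winning moves.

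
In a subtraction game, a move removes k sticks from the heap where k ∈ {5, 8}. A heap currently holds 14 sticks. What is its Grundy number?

Build the Grundy sequence with g(k) = mex{g(k−s) : s ∈ {5, 8}, s ≤ k}:
k:     0  1  2  3  4  5  6  7  8  9 10 11 12 13 14
g(k):  0  0  0  0  0  1  1  1  1  1  2  2  2  0  0
So g(14) = 0.

0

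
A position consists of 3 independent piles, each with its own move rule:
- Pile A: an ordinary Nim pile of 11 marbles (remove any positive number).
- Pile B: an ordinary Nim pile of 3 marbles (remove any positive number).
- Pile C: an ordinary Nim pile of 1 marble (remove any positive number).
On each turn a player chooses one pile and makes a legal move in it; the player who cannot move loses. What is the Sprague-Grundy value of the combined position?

Pile A is a plain Nim pile of size 11, so its Grundy value is 11.
Pile B is a plain Nim pile of size 3, so its Grundy value is 3.
Pile C is a plain Nim pile of size 1, so its Grundy value is 1.
By the Sprague-Grundy theorem, the Grundy value of a sum of independent games is the XOR of the component values.
Combined value = 11 XOR 3 XOR 1 = 9.

9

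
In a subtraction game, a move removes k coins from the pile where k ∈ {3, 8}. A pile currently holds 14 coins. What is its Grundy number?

Grundy values for subtraction set {3, 8}:
g(0) = mex{} = 0
g(1) = mex{} = 0
g(2) = mex{} = 0
g(3) = mex{0} = 1
g(4) = mex{0} = 1
g(5) = mex{0} = 1
g(6) = mex{1} = 0
g(7) = mex{1} = 0
g(8) = mex{0,1} = 2
g(9) = mex{0} = 1
g(10) = mex{0} = 1
g(11) = mex{1,2} = 0
g(12) = mex{1} = 0
g(13) = mex{1} = 0
g(14) = mex{0} = 1
So g(14) = 1.

1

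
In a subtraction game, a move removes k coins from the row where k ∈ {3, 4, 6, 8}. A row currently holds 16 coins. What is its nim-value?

1

Build the Grundy sequence with g(k) = mex{g(k−s) : s ∈ {3, 4, 6, 8}, s ≤ k}:
k:     0  1  2  3  4  5  6  7  8  9 10 11 12 13 14 15 16
g(k):  0  0  0  1  1  1  2  2  2  3  3  0  0  0  1  1  1
So g(16) = 1.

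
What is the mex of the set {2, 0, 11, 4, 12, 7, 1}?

The values 0, 1, 2 are all present; 3 is the first non-negative integer missing from the set.

3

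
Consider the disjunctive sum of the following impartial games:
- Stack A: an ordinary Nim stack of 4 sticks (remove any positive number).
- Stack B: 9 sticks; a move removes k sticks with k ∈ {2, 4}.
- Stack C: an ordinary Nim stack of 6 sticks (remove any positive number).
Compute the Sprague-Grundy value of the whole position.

3

Stack A is a plain Nim stack of size 4, so its Grundy value is 4.
Grundy values for stack B (subtraction set {2, 4}):
g(0) = mex{} = 0
g(1) = mex{} = 0
g(2) = mex{0} = 1
g(3) = mex{0} = 1
g(4) = mex{0,1} = 2
g(5) = mex{0,1} = 2
g(6) = mex{1,2} = 0
g(7) = mex{1,2} = 0
g(8) = mex{0,2} = 1
g(9) = mex{0,2} = 1
So g(9) = 1.
Stack C is a plain Nim stack of size 6, so its Grundy value is 6.
The value of a disjunctive sum is the nim-sum of the parts.
Combined value = 4 ⊕ 1 ⊕ 6 = 3.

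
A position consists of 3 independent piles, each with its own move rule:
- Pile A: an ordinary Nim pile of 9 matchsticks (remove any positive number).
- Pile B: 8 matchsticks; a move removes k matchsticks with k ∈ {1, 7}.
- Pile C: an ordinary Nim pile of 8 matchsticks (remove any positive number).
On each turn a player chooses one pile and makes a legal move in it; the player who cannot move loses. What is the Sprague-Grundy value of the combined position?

1

Pile A is a plain Nim pile of size 9, so its Grundy value is 9.
Build the Grundy sequence for pile B with g(k) = mex{g(k−s) : s ∈ {1, 7}, s ≤ k}:
g(0) = mex{} = 0
g(1) = mex{0} = 1
g(2) = mex{1} = 0
g(3) = mex{0} = 1
g(4) = mex{1} = 0
g(5) = mex{0} = 1
g(6) = mex{1} = 0
g(7) = mex{0} = 1
g(8) = mex{1} = 0
So g(8) = 0.
Pile C is a plain Nim pile of size 8, so its Grundy value is 8.
By the Sprague-Grundy theorem, the Grundy value of a sum of independent games is the XOR of the component values.
Combined value = 9 XOR 0 XOR 8 = 1.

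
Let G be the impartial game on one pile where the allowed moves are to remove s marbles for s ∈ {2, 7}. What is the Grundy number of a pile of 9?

0

Grundy values for subtraction set {2, 7}:
g(0) = mex{} = 0
g(1) = mex{} = 0
g(2) = mex{0} = 1
g(3) = mex{0} = 1
g(4) = mex{1} = 0
g(5) = mex{1} = 0
g(6) = mex{0} = 1
g(7) = mex{0} = 1
g(8) = mex{0,1} = 2
g(9) = mex{1} = 0
So g(9) = 0.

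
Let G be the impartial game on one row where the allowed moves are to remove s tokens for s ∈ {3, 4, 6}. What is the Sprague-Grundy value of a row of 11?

Build the Grundy sequence with g(k) = mex{g(k−s) : s ∈ {3, 4, 6}, s ≤ k}:
g(0) = mex{} = 0
g(1) = mex{} = 0
g(2) = mex{} = 0
g(3) = mex{0} = 1
g(4) = mex{0} = 1
g(5) = mex{0} = 1
g(6) = mex{0,1} = 2
g(7) = mex{0,1} = 2
g(8) = mex{0,1} = 2
g(9) = mex{1,2} = 0
g(10) = mex{1,2} = 0
g(11) = mex{1,2} = 0
So g(11) = 0.

0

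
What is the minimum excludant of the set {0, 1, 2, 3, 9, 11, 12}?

The values 0, 1, 2, 3 are all present; 4 is the first non-negative integer missing from the set.

4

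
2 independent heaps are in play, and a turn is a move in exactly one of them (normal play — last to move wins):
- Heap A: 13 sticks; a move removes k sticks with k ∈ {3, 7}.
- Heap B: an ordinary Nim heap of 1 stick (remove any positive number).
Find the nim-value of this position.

0

For heap A, compute g(0), g(1), … with moves {3, 7}:
g(0) = mex{} = 0
g(1) = mex{} = 0
g(2) = mex{} = 0
g(3) = mex{0} = 1
g(4) = mex{0} = 1
g(5) = mex{0} = 1
g(6) = mex{1} = 0
g(7) = mex{0,1} = 2
g(8) = mex{0,1} = 2
g(9) = mex{0} = 1
g(10) = mex{1,2} = 0
g(11) = mex{1,2} = 0
g(12) = mex{1} = 0
g(13) = mex{0} = 1
So g(13) = 1.
Heap B is a plain Nim heap of size 1, so its Grundy value is 1.
The value of a disjunctive sum is the nim-sum of the parts.
Combined value = 1 ⊕ 1 = 0.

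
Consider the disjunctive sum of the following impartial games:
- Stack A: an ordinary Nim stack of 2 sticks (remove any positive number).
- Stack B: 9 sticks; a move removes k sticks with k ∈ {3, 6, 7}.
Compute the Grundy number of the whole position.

1

Stack A is a plain Nim stack of size 2, so its Grundy value is 2.
For stack B, compute g(0), g(1), … with moves {3, 6, 7}:
k:     0  1  2  3  4  5  6  7  8  9
g(k):  0  0  0  1  1  1  2  2  2  3
So g(9) = 3.
By the Sprague-Grundy theorem, the Grundy value of a sum of independent games is the XOR of the component values.
Combined value = 2 ⊕ 3 = 1.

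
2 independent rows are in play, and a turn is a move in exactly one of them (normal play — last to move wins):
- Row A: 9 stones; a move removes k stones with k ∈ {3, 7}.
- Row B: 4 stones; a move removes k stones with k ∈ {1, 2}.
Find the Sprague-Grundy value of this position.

0

For row A, compute g(0), g(1), … with moves {3, 7}:
g(0) = mex{} = 0
g(1) = mex{} = 0
g(2) = mex{} = 0
g(3) = mex{0} = 1
g(4) = mex{0} = 1
g(5) = mex{0} = 1
g(6) = mex{1} = 0
g(7) = mex{0,1} = 2
g(8) = mex{0,1} = 2
g(9) = mex{0} = 1
So g(9) = 1.
For row B, compute g(0), g(1), … with moves {1, 2}:
k:     0  1  2  3  4
g(k):  0  1  2  0  1
So g(4) = 1.
The value of a disjunctive sum is the nim-sum of the parts.
Combined value = 1 XOR 1 = 0.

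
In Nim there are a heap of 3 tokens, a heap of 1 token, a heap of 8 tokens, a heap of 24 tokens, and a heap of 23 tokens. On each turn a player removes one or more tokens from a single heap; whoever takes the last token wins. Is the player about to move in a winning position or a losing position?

Winning position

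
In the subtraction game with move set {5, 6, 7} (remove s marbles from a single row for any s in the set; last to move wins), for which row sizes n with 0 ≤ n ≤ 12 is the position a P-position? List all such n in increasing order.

0, 1, 2, 3, 4, 12

Grundy values for subtraction set {5, 6, 7}:
k:     0  1  2  3  4  5  6  7  8  9 10 11 12
g(k):  0  0  0  0  0  1  1  1  1  1  2  2  0
The P-positions (g = 0) in 0..12 are 0, 1, 2, 3, 4, 12.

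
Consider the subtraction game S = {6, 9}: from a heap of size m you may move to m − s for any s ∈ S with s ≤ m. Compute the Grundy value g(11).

Compute g(0), g(1), … for moves {6, 9}:
g(0) = mex{} = 0
g(1) = mex{} = 0
g(2) = mex{} = 0
g(3) = mex{} = 0
g(4) = mex{} = 0
g(5) = mex{} = 0
g(6) = mex{0} = 1
g(7) = mex{0} = 1
g(8) = mex{0} = 1
g(9) = mex{0} = 1
g(10) = mex{0} = 1
g(11) = mex{0} = 1
So g(11) = 1.

1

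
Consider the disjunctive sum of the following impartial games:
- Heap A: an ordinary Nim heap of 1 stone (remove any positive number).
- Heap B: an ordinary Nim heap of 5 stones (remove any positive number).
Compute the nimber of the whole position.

Heap A is a plain Nim heap of size 1, so its Grundy value is 1.
Heap B is a plain Nim heap of size 5, so its Grundy value is 5.
By the Sprague-Grundy theorem, the Grundy value of a sum of independent games is the XOR of the component values.
Combined value = 1 ⊕ 5 = 4.

4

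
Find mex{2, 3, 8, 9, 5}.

0 is not in the set, so the mex is 0.

0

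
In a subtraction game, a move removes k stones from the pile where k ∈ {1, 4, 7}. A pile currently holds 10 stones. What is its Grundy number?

Compute g(0), g(1), … for moves {1, 4, 7}:
g(0) = mex{} = 0
g(1) = mex{0} = 1
g(2) = mex{1} = 0
g(3) = mex{0} = 1
g(4) = mex{0,1} = 2
g(5) = mex{1,2} = 0
g(6) = mex{0} = 1
g(7) = mex{0,1} = 2
g(8) = mex{1,2} = 0
g(9) = mex{0} = 1
g(10) = mex{1} = 0
So g(10) = 0.

0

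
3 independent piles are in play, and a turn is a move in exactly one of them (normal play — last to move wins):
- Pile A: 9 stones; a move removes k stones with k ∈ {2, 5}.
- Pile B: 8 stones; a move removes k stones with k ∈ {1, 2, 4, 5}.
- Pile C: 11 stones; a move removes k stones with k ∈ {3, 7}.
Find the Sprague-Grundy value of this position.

3

Build the Grundy sequence for pile A with g(k) = mex{g(k−s) : s ∈ {2, 5}, s ≤ k}:
k:     0  1  2  3  4  5  6  7  8  9
g(k):  0  0  1  1  0  2  1  0  0  1
So g(9) = 1.
Grundy values for pile B (subtraction set {1, 2, 4, 5}):
k:     0  1  2  3  4  5  6  7  8
g(k):  0  1  2  0  1  2  0  1  2
So g(8) = 2.
For pile C, compute g(0), g(1), … with moves {3, 7}:
g(0) = mex{} = 0
g(1) = mex{} = 0
g(2) = mex{} = 0
g(3) = mex{0} = 1
g(4) = mex{0} = 1
g(5) = mex{0} = 1
g(6) = mex{1} = 0
g(7) = mex{0,1} = 2
g(8) = mex{0,1} = 2
g(9) = mex{0} = 1
g(10) = mex{1,2} = 0
g(11) = mex{1,2} = 0
So g(11) = 0.
The value of a disjunctive sum is the nim-sum of the parts.
Combined value = 1 ⊕ 2 ⊕ 0 = 3.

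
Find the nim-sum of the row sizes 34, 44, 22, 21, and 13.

0

Nim-sum: 34 XOR 44 XOR 22 XOR 21 XOR 13 = 0.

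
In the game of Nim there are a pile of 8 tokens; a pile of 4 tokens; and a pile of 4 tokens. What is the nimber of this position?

8

Compute the nim-sum pairwise:
8 ⊕ 4 = 12
12 ⊕ 4 = 8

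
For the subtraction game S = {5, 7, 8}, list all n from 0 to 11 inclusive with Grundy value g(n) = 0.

0, 1, 2, 3, 4

Build the Grundy sequence with g(k) = mex{g(k−s) : s ∈ {5, 7, 8}, s ≤ k}:
k:     0  1  2  3  4  5  6  7  8  9 10 11
g(k):  0  0  0  0  0  1  1  1  1  1  2  2
The P-positions (g = 0) in 0..11 are 0, 1, 2, 3, 4.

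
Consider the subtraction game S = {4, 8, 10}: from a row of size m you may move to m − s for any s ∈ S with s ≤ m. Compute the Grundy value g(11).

2

Compute g(0), g(1), … for moves {4, 8, 10}:
g(0) = mex{} = 0
g(1) = mex{} = 0
g(2) = mex{} = 0
g(3) = mex{} = 0
g(4) = mex{0} = 1
g(5) = mex{0} = 1
g(6) = mex{0} = 1
g(7) = mex{0} = 1
g(8) = mex{0,1} = 2
g(9) = mex{0,1} = 2
g(10) = mex{0,1} = 2
g(11) = mex{0,1} = 2
So g(11) = 2.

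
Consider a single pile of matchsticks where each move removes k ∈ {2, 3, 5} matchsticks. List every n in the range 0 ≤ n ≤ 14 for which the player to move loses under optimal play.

0, 1, 7, 8, 14

Compute g(0), g(1), … for moves {2, 3, 5}:
g(0) = mex{} = 0
g(1) = mex{} = 0
g(2) = mex{0} = 1
g(3) = mex{0} = 1
g(4) = mex{0,1} = 2
g(5) = mex{0,1} = 2
g(6) = mex{0,1,2} = 3
g(7) = mex{1,2} = 0
g(8) = mex{1,2,3} = 0
g(9) = mex{0,2,3} = 1
g(10) = mex{0,2} = 1
g(11) = mex{0,1,3} = 2
g(12) = mex{0,1} = 2
g(13) = mex{0,1,2} = 3
g(14) = mex{1,2} = 0
The P-positions (g = 0) in 0..14 are 0, 1, 7, 8, 14.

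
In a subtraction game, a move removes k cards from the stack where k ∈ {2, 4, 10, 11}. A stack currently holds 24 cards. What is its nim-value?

2

Grundy values for subtraction set {2, 4, 10, 11}:
k:     0  1  2  3  4  5  6  7  8  9 10 11 12 13 14 15 16 17 18 19 20 21 22 23 24
g(k):  0  0  1  1  2  2  0  0  1  1  2  2  3  0  0  1  1  2  2  0  0  1  1  2  2
So g(24) = 2.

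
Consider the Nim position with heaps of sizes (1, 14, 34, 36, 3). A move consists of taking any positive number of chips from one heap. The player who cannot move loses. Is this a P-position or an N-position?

Compute the nim-sum pairwise:
1 ^ 14 = 15
15 ^ 34 = 45
45 ^ 36 = 9
9 ^ 3 = 10
The nim-sum is 10 ≠ 0, so this is an N-position: the player to move can win.

N-position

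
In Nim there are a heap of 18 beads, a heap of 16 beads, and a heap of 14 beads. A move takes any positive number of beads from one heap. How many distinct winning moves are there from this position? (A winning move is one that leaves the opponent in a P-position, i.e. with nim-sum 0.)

1

Compute the nim-sum pairwise:
18 ⊕ 16 = 2
2 ⊕ 14 = 12
The overall nim-sum is X = 12. A heap of size p has a winning move iff p XOR X < p (reduce it to p XOR X).
  18: 18 XOR 12 = 30 ≥ 18 — no move.
  16: 16 XOR 12 = 28 ≥ 16 — no move.
  14: 14 XOR 12 = 2 < 14 — winning move (to 2).
That gives 1 winning move.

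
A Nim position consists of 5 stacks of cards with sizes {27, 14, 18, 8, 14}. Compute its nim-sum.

1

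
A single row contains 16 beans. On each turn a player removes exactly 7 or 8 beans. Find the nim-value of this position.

Build the Grundy sequence with g(k) = mex{g(k−s) : s ∈ {7, 8}, s ≤ k}:
k:     0  1  2  3  4  5  6  7  8  9 10 11 12 13 14 15 16
g(k):  0  0  0  0  0  0  0  1  1  1  1  1  1  1  2  0  0
So g(16) = 0.

0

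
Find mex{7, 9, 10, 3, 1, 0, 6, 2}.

The values 0, 1, 2, 3 are all present; 4 is the first non-negative integer missing from the set.

4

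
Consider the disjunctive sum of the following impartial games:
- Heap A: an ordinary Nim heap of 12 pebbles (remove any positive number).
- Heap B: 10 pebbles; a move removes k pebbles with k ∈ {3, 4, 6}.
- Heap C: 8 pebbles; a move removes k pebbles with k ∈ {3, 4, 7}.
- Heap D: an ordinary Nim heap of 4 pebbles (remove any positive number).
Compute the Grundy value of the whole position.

Heap A is a plain Nim heap of size 12, so its Grundy value is 12.
Build the Grundy sequence for heap B with g(k) = mex{g(k−s) : s ∈ {3, 4, 6}, s ≤ k}:
k:     0  1  2  3  4  5  6  7  8  9 10
g(k):  0  0  0  1  1  1  2  2  2  0  0
So g(10) = 0.
Grundy values for heap C (subtraction set {3, 4, 7}):
g(0) = mex{} = 0
g(1) = mex{} = 0
g(2) = mex{} = 0
g(3) = mex{0} = 1
g(4) = mex{0} = 1
g(5) = mex{0} = 1
g(6) = mex{0,1} = 2
g(7) = mex{0,1} = 2
g(8) = mex{0,1} = 2
So g(8) = 2.
Heap D is a plain Nim heap of size 4, so its Grundy value is 4.
The value of a disjunctive sum is the nim-sum of the parts.
Combined value = 12 XOR 0 XOR 2 XOR 4 = 10.

10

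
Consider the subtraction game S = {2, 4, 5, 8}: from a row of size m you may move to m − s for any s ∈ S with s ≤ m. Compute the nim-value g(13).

0

Grundy values for subtraction set {2, 4, 5, 8}:
g(0) = mex{} = 0
g(1) = mex{} = 0
g(2) = mex{0} = 1
g(3) = mex{0} = 1
g(4) = mex{0,1} = 2
g(5) = mex{0,1} = 2
g(6) = mex{0,1,2} = 3
g(7) = mex{1,2} = 0
g(8) = mex{0,1,2,3} = 4
g(9) = mex{0,2} = 1
g(10) = mex{1,2,3,4} = 0
g(11) = mex{0,1,3} = 2
g(12) = mex{0,2,4} = 1
g(13) = mex{1,2,4} = 0
So g(13) = 0.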